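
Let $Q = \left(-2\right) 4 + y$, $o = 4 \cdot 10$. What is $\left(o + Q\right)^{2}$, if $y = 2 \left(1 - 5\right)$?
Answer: $576$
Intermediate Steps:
$o = 40$
$y = -8$ ($y = 2 \left(-4\right) = -8$)
$Q = -16$ ($Q = \left(-2\right) 4 - 8 = -8 - 8 = -16$)
$\left(o + Q\right)^{2} = \left(40 - 16\right)^{2} = 24^{2} = 576$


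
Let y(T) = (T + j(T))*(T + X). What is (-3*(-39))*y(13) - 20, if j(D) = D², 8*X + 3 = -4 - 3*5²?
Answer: 117077/2 ≈ 58539.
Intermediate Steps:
X = -41/4 (X = -3/8 + (-4 - 3*5²)/8 = -3/8 + (-4 - 3*25)/8 = -3/8 + (-4 - 75)/8 = -3/8 + (⅛)*(-79) = -3/8 - 79/8 = -41/4 ≈ -10.250)
y(T) = (-41/4 + T)*(T + T²) (y(T) = (T + T²)*(T - 41/4) = (T + T²)*(-41/4 + T) = (-41/4 + T)*(T + T²))
(-3*(-39))*y(13) - 20 = (-3*(-39))*((¼)*13*(-41 - 37*13 + 4*13²)) - 20 = 117*((¼)*13*(-41 - 481 + 4*169)) - 20 = 117*((¼)*13*(-41 - 481 + 676)) - 20 = 117*((¼)*13*154) - 20 = 117*(1001/2) - 20 = 117117/2 - 20 = 117077/2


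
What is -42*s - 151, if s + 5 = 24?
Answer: -949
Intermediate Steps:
s = 19 (s = -5 + 24 = 19)
-42*s - 151 = -42*19 - 151 = -798 - 151 = -949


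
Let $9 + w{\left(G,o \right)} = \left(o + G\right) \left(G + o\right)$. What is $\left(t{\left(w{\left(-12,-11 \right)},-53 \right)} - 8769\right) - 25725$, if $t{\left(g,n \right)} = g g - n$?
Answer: $235959$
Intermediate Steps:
$w{\left(G,o \right)} = -9 + \left(G + o\right)^{2}$ ($w{\left(G,o \right)} = -9 + \left(o + G\right) \left(G + o\right) = -9 + \left(G + o\right) \left(G + o\right) = -9 + \left(G + o\right)^{2}$)
$t{\left(g,n \right)} = g^{2} - n$
$\left(t{\left(w{\left(-12,-11 \right)},-53 \right)} - 8769\right) - 25725 = \left(\left(\left(-9 + \left(-12 - 11\right)^{2}\right)^{2} - -53\right) - 8769\right) - 25725 = \left(\left(\left(-9 + \left(-23\right)^{2}\right)^{2} + 53\right) - 8769\right) - 25725 = \left(\left(\left(-9 + 529\right)^{2} + 53\right) - 8769\right) - 25725 = \left(\left(520^{2} + 53\right) - 8769\right) - 25725 = \left(\left(270400 + 53\right) - 8769\right) - 25725 = \left(270453 - 8769\right) - 25725 = 261684 - 25725 = 235959$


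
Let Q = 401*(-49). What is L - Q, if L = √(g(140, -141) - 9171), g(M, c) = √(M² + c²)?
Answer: 19649 + √(-9171 + √39481) ≈ 19649.0 + 94.722*I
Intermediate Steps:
Q = -19649
L = √(-9171 + √39481) (L = √(√(140² + (-141)²) - 9171) = √(√(19600 + 19881) - 9171) = √(√39481 - 9171) = √(-9171 + √39481) ≈ 94.722*I)
L - Q = √(-9171 + √39481) - 1*(-19649) = √(-9171 + √39481) + 19649 = 19649 + √(-9171 + √39481)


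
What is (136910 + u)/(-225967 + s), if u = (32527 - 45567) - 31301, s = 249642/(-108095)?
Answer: -10006246055/24426152507 ≈ -0.40965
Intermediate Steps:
s = -249642/108095 (s = 249642*(-1/108095) = -249642/108095 ≈ -2.3095)
u = -44341 (u = -13040 - 31301 = -44341)
(136910 + u)/(-225967 + s) = (136910 - 44341)/(-225967 - 249642/108095) = 92569/(-24426152507/108095) = 92569*(-108095/24426152507) = -10006246055/24426152507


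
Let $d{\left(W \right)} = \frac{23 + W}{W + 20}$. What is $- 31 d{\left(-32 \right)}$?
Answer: $- \frac{93}{4} \approx -23.25$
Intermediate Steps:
$d{\left(W \right)} = \frac{23 + W}{20 + W}$
$- 31 d{\left(-32 \right)} = - 31 \frac{23 - 32}{20 - 32} = - 31 \frac{1}{-12} \left(-9\right) = - 31 \left(\left(- \frac{1}{12}\right) \left(-9\right)\right) = \left(-31\right) \frac{3}{4} = - \frac{93}{4}$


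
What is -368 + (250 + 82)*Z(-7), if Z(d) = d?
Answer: -2692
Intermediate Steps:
-368 + (250 + 82)*Z(-7) = -368 + (250 + 82)*(-7) = -368 + 332*(-7) = -368 - 2324 = -2692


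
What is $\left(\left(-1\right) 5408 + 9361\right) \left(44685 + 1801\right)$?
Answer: $183759158$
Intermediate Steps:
$\left(\left(-1\right) 5408 + 9361\right) \left(44685 + 1801\right) = \left(-5408 + 9361\right) 46486 = 3953 \cdot 46486 = 183759158$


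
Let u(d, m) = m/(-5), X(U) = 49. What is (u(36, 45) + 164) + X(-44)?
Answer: 204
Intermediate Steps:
u(d, m) = -m/5 (u(d, m) = m*(-⅕) = -m/5)
(u(36, 45) + 164) + X(-44) = (-⅕*45 + 164) + 49 = (-9 + 164) + 49 = 155 + 49 = 204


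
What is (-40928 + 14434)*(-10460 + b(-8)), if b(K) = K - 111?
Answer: 280280026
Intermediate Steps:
b(K) = -111 + K
(-40928 + 14434)*(-10460 + b(-8)) = (-40928 + 14434)*(-10460 + (-111 - 8)) = -26494*(-10460 - 119) = -26494*(-10579) = 280280026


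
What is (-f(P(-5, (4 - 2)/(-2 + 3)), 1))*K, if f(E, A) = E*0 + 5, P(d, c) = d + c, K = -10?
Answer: 50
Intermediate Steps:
P(d, c) = c + d
f(E, A) = 5 (f(E, A) = 0 + 5 = 5)
(-f(P(-5, (4 - 2)/(-2 + 3)), 1))*K = -1*5*(-10) = -5*(-10) = 50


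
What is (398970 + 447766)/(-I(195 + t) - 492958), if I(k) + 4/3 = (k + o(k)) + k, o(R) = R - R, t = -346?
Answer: -635052/369491 ≈ -1.7187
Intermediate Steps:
o(R) = 0
I(k) = -4/3 + 2*k (I(k) = -4/3 + ((k + 0) + k) = -4/3 + (k + k) = -4/3 + 2*k)
(398970 + 447766)/(-I(195 + t) - 492958) = (398970 + 447766)/(-(-4/3 + 2*(195 - 346)) - 492958) = 846736/(-(-4/3 + 2*(-151)) - 492958) = 846736/(-(-4/3 - 302) - 492958) = 846736/(-1*(-910/3) - 492958) = 846736/(910/3 - 492958) = 846736/(-1477964/3) = 846736*(-3/1477964) = -635052/369491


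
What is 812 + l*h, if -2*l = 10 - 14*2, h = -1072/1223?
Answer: 983428/1223 ≈ 804.11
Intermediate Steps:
h = -1072/1223 (h = -1072*1/1223 = -1072/1223 ≈ -0.87653)
l = 9 (l = -(10 - 14*2)/2 = -(10 - 28)/2 = -½*(-18) = 9)
812 + l*h = 812 + 9*(-1072/1223) = 812 - 9648/1223 = 983428/1223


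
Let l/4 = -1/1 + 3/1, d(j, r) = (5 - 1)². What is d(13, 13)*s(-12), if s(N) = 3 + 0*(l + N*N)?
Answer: 48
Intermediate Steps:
d(j, r) = 16 (d(j, r) = 4² = 16)
l = 8 (l = 4*(-1/1 + 3/1) = 4*(-1*1 + 3*1) = 4*(-1 + 3) = 4*2 = 8)
s(N) = 3 (s(N) = 3 + 0*(8 + N*N) = 3 + 0*(8 + N²) = 3 + 0 = 3)
d(13, 13)*s(-12) = 16*3 = 48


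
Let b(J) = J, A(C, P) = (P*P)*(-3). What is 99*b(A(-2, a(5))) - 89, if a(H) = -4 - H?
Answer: -24146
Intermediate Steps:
A(C, P) = -3*P**2 (A(C, P) = P**2*(-3) = -3*P**2)
99*b(A(-2, a(5))) - 89 = 99*(-3*(-4 - 1*5)**2) - 89 = 99*(-3*(-4 - 5)**2) - 89 = 99*(-3*(-9)**2) - 89 = 99*(-3*81) - 89 = 99*(-243) - 89 = -24057 - 89 = -24146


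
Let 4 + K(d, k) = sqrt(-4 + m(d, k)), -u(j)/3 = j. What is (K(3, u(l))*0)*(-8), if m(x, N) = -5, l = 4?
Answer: 0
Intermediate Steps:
u(j) = -3*j
K(d, k) = -4 + 3*I (K(d, k) = -4 + sqrt(-4 - 5) = -4 + sqrt(-9) = -4 + 3*I)
(K(3, u(l))*0)*(-8) = ((-4 + 3*I)*0)*(-8) = 0*(-8) = 0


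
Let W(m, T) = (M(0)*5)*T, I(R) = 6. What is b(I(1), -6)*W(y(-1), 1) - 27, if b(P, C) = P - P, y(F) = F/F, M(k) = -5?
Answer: -27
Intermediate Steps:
y(F) = 1
b(P, C) = 0
W(m, T) = -25*T (W(m, T) = (-5*5)*T = -25*T)
b(I(1), -6)*W(y(-1), 1) - 27 = 0*(-25*1) - 27 = 0*(-25) - 27 = 0 - 27 = -27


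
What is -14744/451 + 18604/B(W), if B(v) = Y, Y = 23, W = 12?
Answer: 8051292/10373 ≈ 776.18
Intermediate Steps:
B(v) = 23
-14744/451 + 18604/B(W) = -14744/451 + 18604/23 = 8051292/10373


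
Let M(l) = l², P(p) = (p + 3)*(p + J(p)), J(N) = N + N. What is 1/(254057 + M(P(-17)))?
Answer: 1/763853 ≈ 1.3092e-6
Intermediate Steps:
J(N) = 2*N
P(p) = 3*p*(3 + p) (P(p) = (p + 3)*(p + 2*p) = (3 + p)*(3*p) = 3*p*(3 + p))
1/(254057 + M(P(-17))) = 1/(254057 + (3*(-17)*(3 - 17))²) = 1/(254057 + (3*(-17)*(-14))²) = 1/(254057 + 714²) = 1/(254057 + 509796) = 1/763853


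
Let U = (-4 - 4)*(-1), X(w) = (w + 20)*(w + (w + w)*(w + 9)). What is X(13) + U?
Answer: 19313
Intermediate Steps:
X(w) = (20 + w)*(w + 2*w*(9 + w)) (X(w) = (20 + w)*(w + (2*w)*(9 + w)) = (20 + w)*(w + 2*w*(9 + w)))
U = 8 (U = -8*(-1) = 8)
X(13) + U = 13*(380 + 2*13² + 59*13) + 8 = 13*(380 + 2*169 + 767) + 8 = 13*(380 + 338 + 767) + 8 = 13*1485 + 8 = 19305 + 8 = 19313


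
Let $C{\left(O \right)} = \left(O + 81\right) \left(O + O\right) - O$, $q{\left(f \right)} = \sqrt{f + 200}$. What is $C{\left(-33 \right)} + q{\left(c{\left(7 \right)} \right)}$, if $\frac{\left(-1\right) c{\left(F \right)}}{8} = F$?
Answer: $-3123$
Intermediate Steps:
$c{\left(F \right)} = - 8 F$
$q{\left(f \right)} = \sqrt{200 + f}$
$C{\left(O \right)} = - O + 2 O \left(81 + O\right)$ ($C{\left(O \right)} = \left(81 + O\right) 2 O - O = 2 O \left(81 + O\right) - O = - O + 2 O \left(81 + O\right)$)
$C{\left(-33 \right)} + q{\left(c{\left(7 \right)} \right)} = - 33 \left(161 + 2 \left(-33\right)\right) + \sqrt{200 - 56} = - 33 \left(161 - 66\right) + \sqrt{200 - 56} = \left(-33\right) 95 + \sqrt{144} = -3135 + 12 = -3123$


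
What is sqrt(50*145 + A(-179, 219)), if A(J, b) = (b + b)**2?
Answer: sqrt(199094) ≈ 446.20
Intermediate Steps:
A(J, b) = 4*b**2 (A(J, b) = (2*b)**2 = 4*b**2)
sqrt(50*145 + A(-179, 219)) = sqrt(50*145 + 4*219**2) = sqrt(7250 + 4*47961) = sqrt(7250 + 191844) = sqrt(199094)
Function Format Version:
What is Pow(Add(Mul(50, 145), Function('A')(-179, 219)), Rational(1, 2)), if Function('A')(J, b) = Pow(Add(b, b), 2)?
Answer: Pow(199094, Rational(1, 2)) ≈ 446.20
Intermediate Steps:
Function('A')(J, b) = Mul(4, Pow(b, 2)) (Function('A')(J, b) = Pow(Mul(2, b), 2) = Mul(4, Pow(b, 2)))
Pow(Add(Mul(50, 145), Function('A')(-179, 219)), Rational(1, 2)) = Pow(Add(Mul(50, 145), Mul(4, Pow(219, 2))), Rational(1, 2)) = Pow(Add(7250, Mul(4, 47961)), Rational(1, 2)) = Pow(Add(7250, 191844), Rational(1, 2)) = Pow(199094, Rational(1, 2))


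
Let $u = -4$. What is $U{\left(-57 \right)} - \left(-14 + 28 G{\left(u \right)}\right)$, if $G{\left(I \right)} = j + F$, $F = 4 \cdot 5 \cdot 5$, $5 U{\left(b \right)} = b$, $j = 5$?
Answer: $- \frac{14687}{5} \approx -2937.4$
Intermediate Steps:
$U{\left(b \right)} = \frac{b}{5}$
$F = 100$ ($F = 20 \cdot 5 = 100$)
$G{\left(I \right)} = 105$ ($G{\left(I \right)} = 5 + 100 = 105$)
$U{\left(-57 \right)} - \left(-14 + 28 G{\left(u \right)}\right) = \frac{1}{5} \left(-57\right) - \left(-14 + 28 \cdot 105\right) = - \frac{57}{5} - \left(-14 + 2940\right) = - \frac{57}{5} - 2926 = - \frac{14687}{5}$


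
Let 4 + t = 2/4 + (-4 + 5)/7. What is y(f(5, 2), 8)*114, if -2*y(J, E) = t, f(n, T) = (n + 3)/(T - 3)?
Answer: 2679/14 ≈ 191.36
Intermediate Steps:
t = -47/14 (t = -4 + (2/4 + (-4 + 5)/7) = -4 + (2*(1/4) + 1*(1/7)) = -4 + (1/2 + 1/7) = -4 + 9/14 = -47/14 ≈ -3.3571)
f(n, T) = (3 + n)/(-3 + T)
y(J, E) = 47/28 (y(J, E) = -1/2*(-47/14) = 47/28)
y(f(5, 2), 8)*114 = (47/28)*114 = 2679/14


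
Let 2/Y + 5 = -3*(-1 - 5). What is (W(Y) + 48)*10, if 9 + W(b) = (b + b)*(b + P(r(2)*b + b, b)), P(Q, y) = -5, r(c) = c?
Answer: 63390/169 ≈ 375.09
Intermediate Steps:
Y = 2/13 (Y = 2/(-5 - 3*(-1 - 5)) = 2/(-5 - 3*(-6)) = 2/(-5 + 18) = 2/13 ≈ 0.15385)
W(b) = -9 + 2*b*(-5 + b) (W(b) = -9 + (b + b)*(b - 5) = -9 + (2*b)*(-5 + b) = -9 + 2*b*(-5 + b))
(W(Y) + 48)*10 = ((-9 - 10*2/13 + 2*(2/13)²) + 48)*10 = ((-9 - 20/13 + 2*(4/169)) + 48)*10 = ((-9 - 20/13 + 8/169) + 48)*10 = (-1773/169 + 48)*10 = (6339/169)*10 = 63390/169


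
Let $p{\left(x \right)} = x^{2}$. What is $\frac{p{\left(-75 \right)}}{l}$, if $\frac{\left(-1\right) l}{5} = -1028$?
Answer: $\frac{1125}{1028} \approx 1.0944$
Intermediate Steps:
$l = 5140$ ($l = \left(-5\right) \left(-1028\right) = 5140$)
$\frac{p{\left(-75 \right)}}{l} = \frac{\left(-75\right)^{2}}{5140} = 5625 \cdot \frac{1}{5140} = \frac{1125}{1028}$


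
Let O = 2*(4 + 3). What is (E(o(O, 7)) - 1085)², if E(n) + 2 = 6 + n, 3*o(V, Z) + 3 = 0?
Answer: 1170724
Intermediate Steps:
O = 14 (O = 2*7 = 14)
o(V, Z) = -1 (o(V, Z) = -1 + (⅓)*0 = -1 + 0 = -1)
E(n) = 4 + n (E(n) = -2 + (6 + n) = 4 + n)
(E(o(O, 7)) - 1085)² = ((4 - 1) - 1085)² = (3 - 1085)² = (-1082)² = 1170724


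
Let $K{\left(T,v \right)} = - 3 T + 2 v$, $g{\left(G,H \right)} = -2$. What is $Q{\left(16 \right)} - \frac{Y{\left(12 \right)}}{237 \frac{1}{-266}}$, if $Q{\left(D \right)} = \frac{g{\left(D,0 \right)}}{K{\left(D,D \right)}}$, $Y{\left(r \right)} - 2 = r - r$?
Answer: $\frac{4493}{1896} \approx 2.3697$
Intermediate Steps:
$Y{\left(r \right)} = 2$ ($Y{\left(r \right)} = 2 + \left(r - r\right) = 2 + 0 = 2$)
$Q{\left(D \right)} = \frac{2}{D}$ ($Q{\left(D \right)} = - \frac{2}{- 3 D + 2 D} = - \frac{2}{\left(-1\right) D} = - 2 \left(- \frac{1}{D}\right) = \frac{2}{D}$)
$Q{\left(16 \right)} - \frac{Y{\left(12 \right)}}{237 \frac{1}{-266}} = \frac{2}{16} - \frac{2}{237 \frac{1}{-266}} = 2 \cdot \frac{1}{16} - \frac{2}{237 \left(- \frac{1}{266}\right)} = \frac{1}{8} - \frac{2}{- \frac{237}{266}} = \frac{1}{8} - 2 \left(- \frac{266}{237}\right) = \frac{1}{8} - - \frac{532}{237} = \frac{1}{8} + \frac{532}{237} = \frac{4493}{1896}$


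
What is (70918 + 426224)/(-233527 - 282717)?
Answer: -248571/258122 ≈ -0.96300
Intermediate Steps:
(70918 + 426224)/(-233527 - 282717) = 497142/(-516244) = 497142*(-1/516244) = -248571/258122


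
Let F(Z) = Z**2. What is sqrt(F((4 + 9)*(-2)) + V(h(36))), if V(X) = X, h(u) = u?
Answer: 2*sqrt(178) ≈ 26.683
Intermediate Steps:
sqrt(F((4 + 9)*(-2)) + V(h(36))) = sqrt(((4 + 9)*(-2))**2 + 36) = sqrt((13*(-2))**2 + 36) = sqrt((-26)**2 + 36) = sqrt(676 + 36) = sqrt(712) = 2*sqrt(178)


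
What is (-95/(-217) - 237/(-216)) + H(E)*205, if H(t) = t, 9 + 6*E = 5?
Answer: -2111297/15624 ≈ -135.13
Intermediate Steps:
E = -2/3 (E = -3/2 + (1/6)*5 = -3/2 + 5/6 = -2/3 ≈ -0.66667)
(-95/(-217) - 237/(-216)) + H(E)*205 = (-95/(-217) - 237/(-216)) - 2/3*205 = (-95*(-1/217) - 237*(-1/216)) - 410/3 = (95/217 + 79/72) - 410/3 = 23983/15624 - 410/3 = -2111297/15624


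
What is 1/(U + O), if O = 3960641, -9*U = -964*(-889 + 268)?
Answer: 1/3894125 ≈ 2.5680e-7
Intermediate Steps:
U = -66516 (U = -(-964)*(-889 + 268)/9 = -(-964)*(-621)/9 = -⅑*598644 = -66516)
1/(U + O) = 1/(-66516 + 3960641) = 1/3894125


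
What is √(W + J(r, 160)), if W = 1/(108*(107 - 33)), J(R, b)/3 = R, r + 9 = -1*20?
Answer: I*√154357266/1332 ≈ 9.3274*I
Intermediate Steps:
r = -29 (r = -9 - 1*20 = -9 - 20 = -29)
J(R, b) = 3*R
W = 1/7992 (W = 1/(108*74) = 1/7992 ≈ 0.00012513)
√(W + J(r, 160)) = √(1/7992 + 3*(-29)) = √(1/7992 - 87) = √(-695303/7992) = I*√154357266/1332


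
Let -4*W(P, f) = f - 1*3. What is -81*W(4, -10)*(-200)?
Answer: 52650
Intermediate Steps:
W(P, f) = 3/4 - f/4 (W(P, f) = -(f - 1*3)/4 = -(f - 3)/4 = -(-3 + f)/4 = 3/4 - f/4)
-81*W(4, -10)*(-200) = -81*(3/4 - 1/4*(-10))*(-200) = -81*(3/4 + 5/2)*(-200) = -81*13/4*(-200) = -1053/4*(-200) = 52650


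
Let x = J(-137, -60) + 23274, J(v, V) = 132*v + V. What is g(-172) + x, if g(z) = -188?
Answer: 4942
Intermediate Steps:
J(v, V) = V + 132*v
x = 5130 (x = (-60 + 132*(-137)) + 23274 = (-60 - 18084) + 23274 = -18144 + 23274 = 5130)
g(-172) + x = -188 + 5130 = 4942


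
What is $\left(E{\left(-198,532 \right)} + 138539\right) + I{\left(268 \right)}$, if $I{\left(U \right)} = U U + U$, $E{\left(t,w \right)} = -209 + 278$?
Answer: $210700$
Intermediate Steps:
$E{\left(t,w \right)} = 69$
$I{\left(U \right)} = U + U^{2}$ ($I{\left(U \right)} = U^{2} + U = U + U^{2}$)
$\left(E{\left(-198,532 \right)} + 138539\right) + I{\left(268 \right)} = \left(69 + 138539\right) + 268 \left(1 + 268\right) = 138608 + 268 \cdot 269 = 138608 + 72092 = 210700$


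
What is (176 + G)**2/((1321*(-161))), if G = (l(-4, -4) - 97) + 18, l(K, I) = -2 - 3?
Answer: -368/9247 ≈ -0.039797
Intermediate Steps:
l(K, I) = -5
G = -84 (G = (-5 - 97) + 18 = -102 + 18 = -84)
(176 + G)**2/((1321*(-161))) = (176 - 84)**2/((1321*(-161))) = 92**2/(-212681) = 8464*(-1/212681) = -368/9247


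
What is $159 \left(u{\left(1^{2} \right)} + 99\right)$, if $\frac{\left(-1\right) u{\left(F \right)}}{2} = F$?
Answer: $15423$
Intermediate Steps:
$u{\left(F \right)} = - 2 F$
$159 \left(u{\left(1^{2} \right)} + 99\right) = 159 \left(- 2 \cdot 1^{2} + 99\right) = 159 \left(\left(-2\right) 1 + 99\right) = 159 \left(-2 + 99\right) = 159 \cdot 97 = 15423$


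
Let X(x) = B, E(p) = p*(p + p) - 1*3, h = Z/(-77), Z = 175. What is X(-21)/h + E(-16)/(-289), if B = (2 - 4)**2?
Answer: -25441/7225 ≈ -3.5212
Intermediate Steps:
h = -25/11 (h = 175/(-77) = 175*(-1/77) = -25/11 ≈ -2.2727)
B = 4 (B = (-2)**2 = 4)
E(p) = -3 + 2*p**2 (E(p) = p*(2*p) - 3 = 2*p**2 - 3 = -3 + 2*p**2)
X(x) = 4
X(-21)/h + E(-16)/(-289) = 4/(-25/11) + (-3 + 2*(-16)**2)/(-289) = 4*(-11/25) + (-3 + 2*256)*(-1/289) = -44/25 + (-3 + 512)*(-1/289) = -44/25 + 509*(-1/289) = -44/25 - 509/289 = -25441/7225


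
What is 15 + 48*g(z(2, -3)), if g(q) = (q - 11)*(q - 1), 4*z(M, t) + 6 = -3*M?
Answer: 2703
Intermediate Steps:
z(M, t) = -3/2 - 3*M/4 (z(M, t) = -3/2 + (-3*M)/4 = -3/2 - 3*M/4)
g(q) = (-1 + q)*(-11 + q) (g(q) = (-11 + q)*(-1 + q) = (-1 + q)*(-11 + q))
15 + 48*g(z(2, -3)) = 15 + 48*(11 + (-3/2 - ¾*2)² - 12*(-3/2 - ¾*2)) = 15 + 48*(11 + (-3/2 - 3/2)² - 12*(-3/2 - 3/2)) = 15 + 48*(11 + (-3)² - 12*(-3)) = 15 + 48*(11 + 9 + 36) = 15 + 48*56 = 15 + 2688 = 2703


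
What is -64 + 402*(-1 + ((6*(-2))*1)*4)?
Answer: -19762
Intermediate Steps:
-64 + 402*(-1 + ((6*(-2))*1)*4) = -64 + 402*(-1 - 12*1*4) = -64 + 402*(-1 - 12*4) = -64 + 402*(-1 - 48) = -64 + 402*(-49) = -64 - 19698 = -19762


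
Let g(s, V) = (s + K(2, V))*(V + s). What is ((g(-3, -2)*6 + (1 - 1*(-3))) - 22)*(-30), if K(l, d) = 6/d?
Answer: -4860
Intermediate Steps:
g(s, V) = (V + s)*(s + 6/V) (g(s, V) = (s + 6/V)*(V + s) = (V + s)*(s + 6/V))
((g(-3, -2)*6 + (1 - 1*(-3))) - 22)*(-30) = (((6 + (-3)² - 2*(-3) + 6*(-3)/(-2))*6 + (1 - 1*(-3))) - 22)*(-30) = (((6 + 9 + 6 + 6*(-3)*(-½))*6 + (1 + 3)) - 22)*(-30) = (((6 + 9 + 6 + 9)*6 + 4) - 22)*(-30) = ((30*6 + 4) - 22)*(-30) = ((180 + 4) - 22)*(-30) = (184 - 22)*(-30) = 162*(-30) = -4860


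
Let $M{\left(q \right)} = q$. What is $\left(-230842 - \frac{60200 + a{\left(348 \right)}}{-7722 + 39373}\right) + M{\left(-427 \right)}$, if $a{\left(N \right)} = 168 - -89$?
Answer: $- \frac{7319955576}{31651} \approx -2.3127 \cdot 10^{5}$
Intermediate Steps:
$a{\left(N \right)} = 257$ ($a{\left(N \right)} = 168 + 89 = 257$)
$\left(-230842 - \frac{60200 + a{\left(348 \right)}}{-7722 + 39373}\right) + M{\left(-427 \right)} = \left(-230842 - \frac{60200 + 257}{-7722 + 39373}\right) - 427 = \left(-230842 - \frac{60457}{31651}\right) - 427 = - \frac{7306440599}{31651} - 427 = - \frac{7319955576}{31651}$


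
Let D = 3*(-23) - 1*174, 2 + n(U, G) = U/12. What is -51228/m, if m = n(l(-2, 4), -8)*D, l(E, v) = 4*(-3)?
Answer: -5692/81 ≈ -70.272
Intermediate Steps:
l(E, v) = -12
n(U, G) = -2 + U/12
D = -243 (D = -69 - 174 = -243)
m = 729 (m = (-2 + (1/12)*(-12))*(-243) = (-2 - 1)*(-243) = -3*(-243) = 729)
-51228/m = -51228/729 = -51228*1/729 = -5692/81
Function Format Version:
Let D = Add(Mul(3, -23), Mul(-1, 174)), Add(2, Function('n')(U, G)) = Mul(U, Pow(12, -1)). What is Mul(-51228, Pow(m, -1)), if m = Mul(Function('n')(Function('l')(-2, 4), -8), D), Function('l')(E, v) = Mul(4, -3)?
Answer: Rational(-5692, 81) ≈ -70.272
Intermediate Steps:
Function('l')(E, v) = -12
Function('n')(U, G) = Add(-2, Mul(Rational(1, 12), U)) (Function('n')(U, G) = Add(-2, Mul(U, Pow(12, -1))) = Add(-2, Mul(U, Rational(1, 12))) = Add(-2, Mul(Rational(1, 12), U)))
D = -243 (D = Add(-69, -174) = -243)
m = 729 (m = Mul(Add(-2, Mul(Rational(1, 12), -12)), -243) = Mul(Add(-2, -1), -243) = Mul(-3, -243) = 729)
Mul(-51228, Pow(m, -1)) = Mul(-51228, Pow(729, -1)) = Mul(-51228, Rational(1, 729)) = Rational(-5692, 81)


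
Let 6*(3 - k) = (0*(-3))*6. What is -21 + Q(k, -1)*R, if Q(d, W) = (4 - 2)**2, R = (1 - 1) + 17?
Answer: 47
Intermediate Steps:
k = 3 (k = 3 - 0*(-3)*6/6 = 3 - 0*6 = 3 - 1/6*0 = 3 + 0 = 3)
R = 17 (R = 0 + 17 = 17)
Q(d, W) = 4 (Q(d, W) = 2**2 = 4)
-21 + Q(k, -1)*R = -21 + 4*17 = -21 + 68 = 47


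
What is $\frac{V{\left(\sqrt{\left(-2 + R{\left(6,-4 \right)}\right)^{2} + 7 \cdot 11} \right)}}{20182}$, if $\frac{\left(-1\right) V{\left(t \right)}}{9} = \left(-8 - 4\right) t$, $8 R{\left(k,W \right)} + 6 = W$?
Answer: $\frac{27 \sqrt{1401}}{20182} \approx 0.050075$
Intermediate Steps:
$R{\left(k,W \right)} = - \frac{3}{4} + \frac{W}{8}$
$V{\left(t \right)} = 108 t$ ($V{\left(t \right)} = - 9 \left(-8 - 4\right) t = - 9 \left(- 12 t\right) = 108 t$)
$\frac{V{\left(\sqrt{\left(-2 + R{\left(6,-4 \right)}\right)^{2} + 7 \cdot 11} \right)}}{20182} = \frac{108 \sqrt{\left(-2 + \left(- \frac{3}{4} + \frac{1}{8} \left(-4\right)\right)\right)^{2} + 7 \cdot 11}}{20182} = 108 \sqrt{\left(-2 - \frac{5}{4}\right)^{2} + 77} \cdot \frac{1}{20182} = 108 \sqrt{\left(- \frac{13}{4}\right)^{2} + 77} \cdot \frac{1}{20182} = 108 \sqrt{\frac{169}{16} + 77} \cdot \frac{1}{20182} = 108 \sqrt{\frac{1401}{16}} \cdot \frac{1}{20182} = 108 \frac{\sqrt{1401}}{4} \cdot \frac{1}{20182} = 27 \sqrt{1401} \cdot \frac{1}{20182} = \frac{27 \sqrt{1401}}{20182}$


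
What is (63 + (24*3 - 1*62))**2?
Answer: 5329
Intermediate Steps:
(63 + (24*3 - 1*62))**2 = (63 + (72 - 62))**2 = (63 + 10)**2 = 73**2 = 5329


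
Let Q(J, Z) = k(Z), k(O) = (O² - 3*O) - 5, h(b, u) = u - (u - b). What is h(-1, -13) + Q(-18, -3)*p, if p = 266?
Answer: 3457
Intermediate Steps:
h(b, u) = b (h(b, u) = u + (b - u) = b)
k(O) = -5 + O² - 3*O
Q(J, Z) = -5 + Z² - 3*Z
h(-1, -13) + Q(-18, -3)*p = -1 + (-5 + (-3)² - 3*(-3))*266 = -1 + (-5 + 9 + 9)*266 = -1 + 13*266 = -1 + 3458 = 3457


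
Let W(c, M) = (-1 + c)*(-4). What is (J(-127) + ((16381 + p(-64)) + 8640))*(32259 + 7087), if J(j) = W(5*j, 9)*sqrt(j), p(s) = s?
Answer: 981958122 + 100096224*I*sqrt(127) ≈ 9.8196e+8 + 1.128e+9*I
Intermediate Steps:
W(c, M) = 4 - 4*c
J(j) = sqrt(j)*(4 - 20*j) (J(j) = (4 - 20*j)*sqrt(j) = sqrt(j)*(4 - 20*j))
(J(-127) + ((16381 + p(-64)) + 8640))*(32259 + 7087) = (sqrt(-127)*(4 - 20*(-127)) + ((16381 - 64) + 8640))*(32259 + 7087) = ((I*sqrt(127))*(4 + 2540) + (16317 + 8640))*39346 = ((I*sqrt(127))*2544 + 24957)*39346 = (2544*I*sqrt(127) + 24957)*39346 = (24957 + 2544*I*sqrt(127))*39346 = 981958122 + 100096224*I*sqrt(127)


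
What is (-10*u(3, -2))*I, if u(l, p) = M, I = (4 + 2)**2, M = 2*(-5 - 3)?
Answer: 5760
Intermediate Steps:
M = -16 (M = 2*(-8) = -16)
I = 36 (I = 6**2 = 36)
u(l, p) = -16
(-10*u(3, -2))*I = -10*(-16)*36 = 160*36 = 5760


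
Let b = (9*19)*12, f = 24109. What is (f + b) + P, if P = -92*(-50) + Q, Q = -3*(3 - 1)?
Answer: 30755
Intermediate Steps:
Q = -6 (Q = -3*2 = -6)
b = 2052 (b = 171*12 = 2052)
P = 4594 (P = -92*(-50) - 6 = 4600 - 6 = 4594)
(f + b) + P = (24109 + 2052) + 4594 = 26161 + 4594 = 30755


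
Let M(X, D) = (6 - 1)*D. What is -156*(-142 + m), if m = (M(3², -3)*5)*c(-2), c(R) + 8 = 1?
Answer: -59748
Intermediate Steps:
M(X, D) = 5*D
c(R) = -7 (c(R) = -8 + 1 = -7)
m = 525 (m = ((5*(-3))*5)*(-7) = -15*5*(-7) = -75*(-7) = 525)
-156*(-142 + m) = -156*(-142 + 525) = -156*383 = -59748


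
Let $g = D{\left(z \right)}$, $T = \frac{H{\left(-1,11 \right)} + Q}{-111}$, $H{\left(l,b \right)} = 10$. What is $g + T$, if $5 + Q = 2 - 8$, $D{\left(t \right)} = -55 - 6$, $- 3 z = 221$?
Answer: $- \frac{6770}{111} \approx -60.991$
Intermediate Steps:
$z = - \frac{221}{3}$ ($z = \left(- \frac{1}{3}\right) 221 = - \frac{221}{3} \approx -73.667$)
$D{\left(t \right)} = -61$ ($D{\left(t \right)} = -55 - 6 = -61$)
$Q = -11$ ($Q = -5 + \left(2 - 8\right) = -5 - 6 = -11$)
$T = \frac{1}{111}$ ($T = \frac{10 - 11}{-111} = \left(-1\right) \left(- \frac{1}{111}\right) = \frac{1}{111} \approx 0.009009$)
$g = -61$
$g + T = -61 + \frac{1}{111} = - \frac{6770}{111}$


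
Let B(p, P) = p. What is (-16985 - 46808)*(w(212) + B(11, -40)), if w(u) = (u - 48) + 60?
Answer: -14991355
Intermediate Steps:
w(u) = 12 + u (w(u) = (-48 + u) + 60 = 12 + u)
(-16985 - 46808)*(w(212) + B(11, -40)) = (-16985 - 46808)*((12 + 212) + 11) = -63793*(224 + 11) = -63793*235 = -14991355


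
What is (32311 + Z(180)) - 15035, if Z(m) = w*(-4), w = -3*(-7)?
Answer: 17192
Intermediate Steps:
w = 21
Z(m) = -84 (Z(m) = 21*(-4) = -84)
(32311 + Z(180)) - 15035 = (32311 - 84) - 15035 = 32227 - 15035 = 17192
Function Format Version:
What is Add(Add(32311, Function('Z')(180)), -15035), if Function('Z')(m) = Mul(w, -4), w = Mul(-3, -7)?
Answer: 17192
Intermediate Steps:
w = 21
Function('Z')(m) = -84 (Function('Z')(m) = Mul(21, -4) = -84)
Add(Add(32311, Function('Z')(180)), -15035) = Add(Add(32311, -84), -15035) = Add(32227, -15035) = 17192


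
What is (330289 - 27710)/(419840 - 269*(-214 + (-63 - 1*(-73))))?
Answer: 302579/474716 ≈ 0.63739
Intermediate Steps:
(330289 - 27710)/(419840 - 269*(-214 + (-63 - 1*(-73)))) = 302579/(419840 - 269*(-214 + (-63 + 73))) = 302579/(419840 - 269*(-214 + 10)) = 302579/(419840 - 269*(-204)) = 302579/(419840 + 54876) = 302579/474716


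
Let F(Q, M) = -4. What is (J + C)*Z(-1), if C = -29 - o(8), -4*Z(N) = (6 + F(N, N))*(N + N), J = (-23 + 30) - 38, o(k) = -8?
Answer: -52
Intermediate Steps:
J = -31 (J = 7 - 38 = -31)
Z(N) = -N (Z(N) = -(6 - 4)*(N + N)/4 = -2*N/2 = -N)
C = -21 (C = -29 - 1*(-8) = -29 + 8 = -21)
(J + C)*Z(-1) = (-31 - 21)*(-1*(-1)) = -52*1 = -52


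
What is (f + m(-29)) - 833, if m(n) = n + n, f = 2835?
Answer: 1944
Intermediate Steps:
m(n) = 2*n
(f + m(-29)) - 833 = (2835 + 2*(-29)) - 833 = (2835 - 58) - 833 = 2777 - 833 = 1944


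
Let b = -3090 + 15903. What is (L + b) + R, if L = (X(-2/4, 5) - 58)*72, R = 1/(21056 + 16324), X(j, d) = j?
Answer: 321505381/37380 ≈ 8601.0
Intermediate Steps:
b = 12813
R = 1/37380 ≈ 2.6752e-5
L = -4212 (L = (-2/4 - 58)*72 = (-2*¼ - 58)*72 = (-½ - 58)*72 = -117/2*72 = -4212)
(L + b) + R = (-4212 + 12813) + 1/37380 = 8601 + 1/37380 = 321505381/37380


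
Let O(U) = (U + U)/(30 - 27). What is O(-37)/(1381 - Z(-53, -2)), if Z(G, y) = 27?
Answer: -37/2031 ≈ -0.018218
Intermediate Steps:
O(U) = 2*U/3 (O(U) = (2*U)/3 = (2*U)*(⅓) = 2*U/3)
O(-37)/(1381 - Z(-53, -2)) = ((⅔)*(-37))/(1381 - 1*27) = -74/(3*(1381 - 27)) = -74/3/1354 = -74/3*1/1354 = -37/2031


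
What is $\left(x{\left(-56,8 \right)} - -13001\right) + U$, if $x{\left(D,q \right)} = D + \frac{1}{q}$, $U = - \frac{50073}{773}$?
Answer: $\frac{79652069}{6184} \approx 12880.0$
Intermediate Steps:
$U = - \frac{50073}{773}$ ($U = \left(-50073\right) \frac{1}{773} = - \frac{50073}{773} \approx -64.777$)
$\left(x{\left(-56,8 \right)} - -13001\right) + U = \left(\left(-56 + \frac{1}{8}\right) - -13001\right) - \frac{50073}{773} = \left(\left(-56 + \frac{1}{8}\right) + 13001\right) - \frac{50073}{773} = \left(- \frac{447}{8} + 13001\right) - \frac{50073}{773} = \frac{103561}{8} - \frac{50073}{773} = \frac{79652069}{6184}$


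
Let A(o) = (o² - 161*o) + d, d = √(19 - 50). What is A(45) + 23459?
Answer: 18239 + I*√31 ≈ 18239.0 + 5.5678*I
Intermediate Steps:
d = I*√31 (d = √(-31) = I*√31 ≈ 5.5678*I)
A(o) = o² - 161*o + I*√31 (A(o) = (o² - 161*o) + I*√31 = o² - 161*o + I*√31)
A(45) + 23459 = (45² - 161*45 + I*√31) + 23459 = (2025 - 7245 + I*√31) + 23459 = (-5220 + I*√31) + 23459 = 18239 + I*√31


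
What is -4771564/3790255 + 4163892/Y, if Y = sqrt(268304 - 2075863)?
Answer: -681652/541465 - 4163892*I*sqrt(1807559)/1807559 ≈ -1.2589 - 3097.1*I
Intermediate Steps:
Y = I*sqrt(1807559) (Y = sqrt(-1807559) = I*sqrt(1807559) ≈ 1344.5*I)
-4771564/3790255 + 4163892/Y = -4771564/3790255 + 4163892/((I*sqrt(1807559))) = -4771564*1/3790255 + 4163892*(-I*sqrt(1807559)/1807559) = -681652/541465 - 4163892*I*sqrt(1807559)/1807559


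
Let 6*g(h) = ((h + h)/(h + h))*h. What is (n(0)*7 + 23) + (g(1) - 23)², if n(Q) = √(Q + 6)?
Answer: 19597/36 + 7*√6 ≈ 561.51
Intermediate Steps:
n(Q) = √(6 + Q)
g(h) = h/6 (g(h) = (((h + h)/(h + h))*h)/6 = (((2*h)/((2*h)))*h)/6 = (((2*h)*(1/(2*h)))*h)/6 = (1*h)/6 = h/6)
(n(0)*7 + 23) + (g(1) - 23)² = (√(6 + 0)*7 + 23) + ((⅙)*1 - 23)² = (√6*7 + 23) + (⅙ - 23)² = (7*√6 + 23) + (-137/6)² = (23 + 7*√6) + 18769/36 = 19597/36 + 7*√6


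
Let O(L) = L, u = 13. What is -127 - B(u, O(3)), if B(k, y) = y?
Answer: -130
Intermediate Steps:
-127 - B(u, O(3)) = -127 - 1*3 = -127 - 3 = -130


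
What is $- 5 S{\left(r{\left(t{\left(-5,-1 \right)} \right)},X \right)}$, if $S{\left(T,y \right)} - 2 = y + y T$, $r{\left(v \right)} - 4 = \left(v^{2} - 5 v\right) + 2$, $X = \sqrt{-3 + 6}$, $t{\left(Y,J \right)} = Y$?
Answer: $-10 - 285 \sqrt{3} \approx -503.63$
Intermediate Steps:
$X = \sqrt{3} \approx 1.732$
$r{\left(v \right)} = 6 + v^{2} - 5 v$ ($r{\left(v \right)} = 4 + \left(\left(v^{2} - 5 v\right) + 2\right) = 4 + \left(2 + v^{2} - 5 v\right) = 6 + v^{2} - 5 v$)
$S{\left(T,y \right)} = 2 + y + T y$ ($S{\left(T,y \right)} = 2 + \left(y + y T\right) = 2 + \left(y + T y\right) = 2 + y + T y$)
$- 5 S{\left(r{\left(t{\left(-5,-1 \right)} \right)},X \right)} = - 5 \left(2 + \sqrt{3} + \left(6 + \left(-5\right)^{2} - -25\right) \sqrt{3}\right) = - 5 \left(2 + \sqrt{3} + \left(6 + 25 + 25\right) \sqrt{3}\right) = - 5 \left(2 + \sqrt{3} + 56 \sqrt{3}\right) = - 5 \left(2 + 57 \sqrt{3}\right) = -10 - 285 \sqrt{3}$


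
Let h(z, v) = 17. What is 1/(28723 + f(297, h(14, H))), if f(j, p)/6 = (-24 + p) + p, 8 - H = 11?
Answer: 1/28783 ≈ 3.4743e-5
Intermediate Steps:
H = -3 (H = 8 - 1*11 = 8 - 11 = -3)
f(j, p) = -144 + 12*p (f(j, p) = 6*((-24 + p) + p) = 6*(-24 + 2*p) = -144 + 12*p)
1/(28723 + f(297, h(14, H))) = 1/(28723 + (-144 + 12*17)) = 1/(28723 + (-144 + 204)) = 1/(28723 + 60) = 1/28783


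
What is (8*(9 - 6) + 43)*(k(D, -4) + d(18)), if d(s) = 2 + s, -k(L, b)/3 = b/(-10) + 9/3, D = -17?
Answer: 3283/5 ≈ 656.60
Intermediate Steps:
k(L, b) = -9 + 3*b/10 (k(L, b) = -3*(b/(-10) + 9/3) = -3*(b*(-⅒) + 9*(⅓)) = -3*(-b/10 + 3) = -3*(3 - b/10) = -9 + 3*b/10)
(8*(9 - 6) + 43)*(k(D, -4) + d(18)) = (8*(9 - 6) + 43)*((-9 + (3/10)*(-4)) + (2 + 18)) = (8*3 + 43)*((-9 - 6/5) + 20) = (24 + 43)*(-51/5 + 20) = 67*(49/5) = 3283/5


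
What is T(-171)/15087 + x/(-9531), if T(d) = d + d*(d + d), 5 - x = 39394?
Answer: 383341328/47931399 ≈ 7.9977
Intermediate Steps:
x = -39389 (x = 5 - 1*39394 = 5 - 39394 = -39389)
T(d) = d + 2*d² (T(d) = d + d*(2*d) = d + 2*d²)
T(-171)/15087 + x/(-9531) = -171*(1 + 2*(-171))/15087 - 39389/(-9531) = -171*(1 - 342)*(1/15087) - 39389*(-1/9531) = -171*(-341)*(1/15087) + 39389/9531 = 58311*(1/15087) + 39389/9531 = 19437/5029 + 39389/9531 = 383341328/47931399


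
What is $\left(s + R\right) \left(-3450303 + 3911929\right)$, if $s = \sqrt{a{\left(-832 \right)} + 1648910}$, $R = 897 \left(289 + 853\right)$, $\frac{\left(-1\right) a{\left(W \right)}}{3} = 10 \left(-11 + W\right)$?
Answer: $472877672124 + 4616260 \sqrt{16742} \approx 4.7348 \cdot 10^{11}$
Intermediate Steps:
$a{\left(W \right)} = 330 - 30 W$ ($a{\left(W \right)} = - 3 \cdot 10 \left(-11 + W\right) = - 3 \left(-110 + 10 W\right) = 330 - 30 W$)
$R = 1024374$ ($R = 897 \cdot 1142 = 1024374$)
$s = 10 \sqrt{16742}$ ($s = \sqrt{\left(330 - -24960\right) + 1648910} = \sqrt{\left(330 + 24960\right) + 1648910} = \sqrt{25290 + 1648910} = \sqrt{1674200} = 10 \sqrt{16742} \approx 1293.9$)
$\left(s + R\right) \left(-3450303 + 3911929\right) = \left(10 \sqrt{16742} + 1024374\right) \left(-3450303 + 3911929\right) = \left(1024374 + 10 \sqrt{16742}\right) 461626 = 472877672124 + 4616260 \sqrt{16742}$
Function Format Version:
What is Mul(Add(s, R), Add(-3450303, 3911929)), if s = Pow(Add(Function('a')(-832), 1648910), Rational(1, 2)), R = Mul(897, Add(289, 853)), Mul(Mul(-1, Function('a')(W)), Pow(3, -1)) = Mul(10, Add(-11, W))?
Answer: Add(472877672124, Mul(4616260, Pow(16742, Rational(1, 2)))) ≈ 4.7348e+11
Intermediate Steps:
Function('a')(W) = Add(330, Mul(-30, W)) (Function('a')(W) = Mul(-3, Mul(10, Add(-11, W))) = Mul(-3, Add(-110, Mul(10, W))) = Add(330, Mul(-30, W)))
R = 1024374 (R = Mul(897, 1142) = 1024374)
s = Mul(10, Pow(16742, Rational(1, 2))) (s = Pow(Add(Add(330, Mul(-30, -832)), 1648910), Rational(1, 2)) = Pow(Add(Add(330, 24960), 1648910), Rational(1, 2)) = Pow(Add(25290, 1648910), Rational(1, 2)) = Pow(1674200, Rational(1, 2)) = Mul(10, Pow(16742, Rational(1, 2))) ≈ 1293.9)
Mul(Add(s, R), Add(-3450303, 3911929)) = Mul(Add(Mul(10, Pow(16742, Rational(1, 2))), 1024374), Add(-3450303, 3911929)) = Mul(Add(1024374, Mul(10, Pow(16742, Rational(1, 2)))), 461626) = Add(472877672124, Mul(4616260, Pow(16742, Rational(1, 2))))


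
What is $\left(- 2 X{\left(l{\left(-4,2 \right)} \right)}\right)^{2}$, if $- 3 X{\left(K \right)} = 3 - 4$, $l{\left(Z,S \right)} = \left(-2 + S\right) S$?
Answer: $\frac{4}{9} \approx 0.44444$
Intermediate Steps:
$l{\left(Z,S \right)} = S \left(-2 + S\right)$
$X{\left(K \right)} = \frac{1}{3}$ ($X{\left(K \right)} = - \frac{3 - 4}{3} = \left(- \frac{1}{3}\right) \left(-1\right) = \frac{1}{3}$)
$\left(- 2 X{\left(l{\left(-4,2 \right)} \right)}\right)^{2} = \left(\left(-2\right) \frac{1}{3}\right)^{2} = \left(- \frac{2}{3}\right)^{2} = \frac{4}{9}$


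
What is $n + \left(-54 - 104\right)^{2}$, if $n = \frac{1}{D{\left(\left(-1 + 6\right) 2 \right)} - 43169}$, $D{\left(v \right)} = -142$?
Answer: $\frac{1081215803}{43311} \approx 24964.0$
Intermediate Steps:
$n = - \frac{1}{43311}$ ($n = \frac{1}{-142 - 43169} = \frac{1}{-43311} = - \frac{1}{43311} \approx -2.3089 \cdot 10^{-5}$)
$n + \left(-54 - 104\right)^{2} = - \frac{1}{43311} + \left(-54 - 104\right)^{2} = - \frac{1}{43311} + \left(-158\right)^{2} = - \frac{1}{43311} + 24964 = \frac{1081215803}{43311}$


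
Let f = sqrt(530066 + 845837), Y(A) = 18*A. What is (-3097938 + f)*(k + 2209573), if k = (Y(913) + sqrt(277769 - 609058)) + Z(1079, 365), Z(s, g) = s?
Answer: -(2227086 + 7*I*sqrt(6761))*(3097938 - sqrt(1375903)) ≈ -6.8968e+12 - 1.7824e+9*I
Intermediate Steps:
f = sqrt(1375903) ≈ 1173.0
k = 17513 + 7*I*sqrt(6761) (k = (18*913 + sqrt(277769 - 609058)) + 1079 = (16434 + sqrt(-331289)) + 1079 = (16434 + 7*I*sqrt(6761)) + 1079 = 17513 + 7*I*sqrt(6761) ≈ 17513.0 + 575.58*I)
(-3097938 + f)*(k + 2209573) = (-3097938 + sqrt(1375903))*((17513 + 7*I*sqrt(6761)) + 2209573) = (-3097938 + sqrt(1375903))*(2227086 + 7*I*sqrt(6761))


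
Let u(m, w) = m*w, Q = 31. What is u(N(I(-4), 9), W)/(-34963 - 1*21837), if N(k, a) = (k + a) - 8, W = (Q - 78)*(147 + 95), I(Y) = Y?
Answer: -17061/28400 ≈ -0.60074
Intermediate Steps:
W = -11374 (W = (31 - 78)*(147 + 95) = -47*242 = -11374)
N(k, a) = -8 + a + k (N(k, a) = (a + k) - 8 = -8 + a + k)
u(N(I(-4), 9), W)/(-34963 - 1*21837) = ((-8 + 9 - 4)*(-11374))/(-34963 - 1*21837) = (-3*(-11374))/(-34963 - 21837) = 34122/(-56800) = 34122*(-1/56800) = -17061/28400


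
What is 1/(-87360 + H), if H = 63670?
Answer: -1/23690 ≈ -4.2212e-5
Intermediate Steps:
1/(-87360 + H) = 1/(-87360 + 63670) = 1/(-23690) = -1/23690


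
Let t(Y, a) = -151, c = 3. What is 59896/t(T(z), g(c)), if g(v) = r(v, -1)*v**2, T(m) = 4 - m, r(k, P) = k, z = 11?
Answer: -59896/151 ≈ -396.66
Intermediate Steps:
g(v) = v**3 (g(v) = v*v**2 = v**3)
59896/t(T(z), g(c)) = 59896/(-151) = 59896*(-1/151) = -59896/151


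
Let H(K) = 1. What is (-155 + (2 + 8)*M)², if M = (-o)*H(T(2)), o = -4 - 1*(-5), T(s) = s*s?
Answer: 27225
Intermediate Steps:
T(s) = s²
o = 1 (o = -4 + 5 = 1)
M = -1 (M = -1*1*1 = -1*1 = -1)
(-155 + (2 + 8)*M)² = (-155 + (2 + 8)*(-1))² = (-155 + 10*(-1))² = (-155 - 10)² = (-165)² = 27225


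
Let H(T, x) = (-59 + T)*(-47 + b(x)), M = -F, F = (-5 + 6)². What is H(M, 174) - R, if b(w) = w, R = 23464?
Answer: -31084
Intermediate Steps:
F = 1 (F = 1² = 1)
M = -1 (M = -1*1 = -1)
H(T, x) = (-59 + T)*(-47 + x)
H(M, 174) - R = (2773 - 59*174 - 47*(-1) - 1*174) - 1*23464 = (2773 - 10266 + 47 - 174) - 23464 = -7620 - 23464 = -31084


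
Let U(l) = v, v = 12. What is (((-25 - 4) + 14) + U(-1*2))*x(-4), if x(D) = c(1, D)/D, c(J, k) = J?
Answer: 3/4 ≈ 0.75000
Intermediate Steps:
U(l) = 12
x(D) = 1/D
(((-25 - 4) + 14) + U(-1*2))*x(-4) = (((-25 - 4) + 14) + 12)/(-4) = ((-29 + 14) + 12)*(-1/4) = (-15 + 12)*(-1/4) = -3*(-1/4) = 3/4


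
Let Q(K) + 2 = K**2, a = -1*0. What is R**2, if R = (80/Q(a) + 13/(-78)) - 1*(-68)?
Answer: 27889/36 ≈ 774.69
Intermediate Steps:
a = 0
Q(K) = -2 + K**2
R = 167/6 (R = (80/(-2 + 0**2) + 13/(-78)) - 1*(-68) = (80/(-2 + 0) + 13*(-1/78)) + 68 = (80/(-2) - 1/6) + 68 = (80*(-1/2) - 1/6) + 68 = (-40 - 1/6) + 68 = -241/6 + 68 = 167/6 ≈ 27.833)
R**2 = (167/6)**2 = 27889/36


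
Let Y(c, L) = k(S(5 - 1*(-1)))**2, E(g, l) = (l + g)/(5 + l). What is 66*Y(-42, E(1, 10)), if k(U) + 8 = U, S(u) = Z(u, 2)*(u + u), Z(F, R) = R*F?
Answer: 1220736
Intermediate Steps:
Z(F, R) = F*R
S(u) = 4*u**2 (S(u) = (u*2)*(u + u) = (2*u)*(2*u) = 4*u**2)
E(g, l) = (g + l)/(5 + l)
k(U) = -8 + U
Y(c, L) = 18496 (Y(c, L) = (-8 + 4*(5 - 1*(-1))**2)**2 = (-8 + 4*(5 + 1)**2)**2 = (-8 + 4*6**2)**2 = (-8 + 4*36)**2 = (-8 + 144)**2 = 136**2 = 18496)
66*Y(-42, E(1, 10)) = 66*18496 = 1220736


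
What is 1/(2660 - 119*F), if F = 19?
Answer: 1/399 ≈ 0.0025063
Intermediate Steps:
1/(2660 - 119*F) = 1/(2660 - 119*19) = 1/(2660 - 2261) = 1/399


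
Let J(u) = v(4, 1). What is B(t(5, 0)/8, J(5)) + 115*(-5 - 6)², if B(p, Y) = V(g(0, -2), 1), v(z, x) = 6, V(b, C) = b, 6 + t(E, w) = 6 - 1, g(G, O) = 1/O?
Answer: 27829/2 ≈ 13915.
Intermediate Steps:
t(E, w) = -1 (t(E, w) = -6 + (6 - 1) = -6 + 5 = -1)
J(u) = 6
B(p, Y) = -½ (B(p, Y) = 1/(-2) = -½)
B(t(5, 0)/8, J(5)) + 115*(-5 - 6)² = -½ + 115*(-5 - 6)² = -½ + 115*(-11)² = -½ + 115*121 = -½ + 13915 = 27829/2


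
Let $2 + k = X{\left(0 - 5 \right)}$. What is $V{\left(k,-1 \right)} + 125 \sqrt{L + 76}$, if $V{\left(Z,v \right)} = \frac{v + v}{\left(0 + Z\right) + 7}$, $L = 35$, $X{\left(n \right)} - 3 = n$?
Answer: $- \frac{2}{3} + 125 \sqrt{111} \approx 1316.3$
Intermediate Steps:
$X{\left(n \right)} = 3 + n$
$k = -4$ ($k = -2 + \left(3 + \left(0 - 5\right)\right) = -2 + \left(3 - 5\right) = -2 - 2 = -4$)
$V{\left(Z,v \right)} = \frac{2 v}{7 + Z}$ ($V{\left(Z,v \right)} = \frac{2 v}{Z + 7} = \frac{2 v}{7 + Z}$)
$V{\left(k,-1 \right)} + 125 \sqrt{L + 76} = 2 \left(-1\right) \frac{1}{7 - 4} + 125 \sqrt{35 + 76} = 2 \left(-1\right) \frac{1}{3} + 125 \sqrt{111} = - \frac{2}{3} + 125 \sqrt{111}$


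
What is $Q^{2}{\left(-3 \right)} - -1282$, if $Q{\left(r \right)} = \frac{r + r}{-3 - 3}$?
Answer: $1283$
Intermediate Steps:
$Q{\left(r \right)} = - \frac{r}{3}$ ($Q{\left(r \right)} = \frac{2 r}{-6} = 2 r \left(- \frac{1}{6}\right) = - \frac{r}{3}$)
$Q^{2}{\left(-3 \right)} - -1282 = \left(\left(- \frac{1}{3}\right) \left(-3\right)\right)^{2} - -1282 = 1^{2} + 1282 = 1 + 1282 = 1283$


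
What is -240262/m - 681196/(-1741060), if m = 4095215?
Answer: 118566675971/356500751395 ≈ 0.33258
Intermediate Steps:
-240262/m - 681196/(-1741060) = -240262/4095215 - 681196/(-1741060) = -240262*1/4095215 - 681196*(-1/1741060) = -240262/4095215 + 170299/435265 = 118566675971/356500751395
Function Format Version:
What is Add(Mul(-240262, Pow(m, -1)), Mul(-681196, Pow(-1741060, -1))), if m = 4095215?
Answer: Rational(118566675971, 356500751395) ≈ 0.33258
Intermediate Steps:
Add(Mul(-240262, Pow(m, -1)), Mul(-681196, Pow(-1741060, -1))) = Add(Mul(-240262, Pow(4095215, -1)), Mul(-681196, Pow(-1741060, -1))) = Add(Mul(-240262, Rational(1, 4095215)), Mul(-681196, Rational(-1, 1741060))) = Add(Rational(-240262, 4095215), Rational(170299, 435265)) = Rational(118566675971, 356500751395)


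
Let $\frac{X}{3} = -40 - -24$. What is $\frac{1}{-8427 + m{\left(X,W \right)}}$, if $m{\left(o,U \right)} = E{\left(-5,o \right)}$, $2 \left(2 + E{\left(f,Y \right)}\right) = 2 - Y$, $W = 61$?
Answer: $- \frac{1}{8404} \approx -0.00011899$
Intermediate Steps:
$X = -48$ ($X = 3 \left(-40 - -24\right) = 3 \left(-40 + 24\right) = 3 \left(-16\right) = -48$)
$E{\left(f,Y \right)} = -1 - \frac{Y}{2}$ ($E{\left(f,Y \right)} = -2 + \frac{2 - Y}{2} = -2 - \left(-1 + \frac{Y}{2}\right) = -1 - \frac{Y}{2}$)
$m{\left(o,U \right)} = -1 - \frac{o}{2}$
$\frac{1}{-8427 + m{\left(X,W \right)}} = \frac{1}{-8427 - -23} = \frac{1}{-8427 + \left(-1 + 24\right)} = \frac{1}{-8427 + 23} = \frac{1}{-8404} = - \frac{1}{8404}$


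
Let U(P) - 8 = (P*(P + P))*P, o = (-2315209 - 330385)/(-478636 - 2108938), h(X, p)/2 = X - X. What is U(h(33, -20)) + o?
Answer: 11673093/1293787 ≈ 9.0224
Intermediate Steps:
h(X, p) = 0 (h(X, p) = 2*(X - X) = 2*0 = 0)
o = 1322797/1293787 (o = -2645594/(-2587574) = -2645594*(-1/2587574) = 1322797/1293787 ≈ 1.0224)
U(P) = 8 + 2*P³ (U(P) = 8 + (P*(P + P))*P = 8 + (P*(2*P))*P = 8 + (2*P²)*P = 8 + 2*P³)
U(h(33, -20)) + o = (8 + 2*0³) + 1322797/1293787 = (8 + 2*0) + 1322797/1293787 = (8 + 0) + 1322797/1293787 = 8 + 1322797/1293787 = 11673093/1293787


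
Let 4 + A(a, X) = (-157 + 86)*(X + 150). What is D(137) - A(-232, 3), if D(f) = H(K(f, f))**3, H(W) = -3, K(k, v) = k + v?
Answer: 10840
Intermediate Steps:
A(a, X) = -10654 - 71*X (A(a, X) = -4 + (-157 + 86)*(X + 150) = -4 - 71*(150 + X) = -4 + (-10650 - 71*X) = -10654 - 71*X)
D(f) = -27 (D(f) = (-3)**3 = -27)
D(137) - A(-232, 3) = -27 - (-10654 - 71*3) = -27 - (-10654 - 213) = -27 - 1*(-10867) = -27 + 10867 = 10840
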